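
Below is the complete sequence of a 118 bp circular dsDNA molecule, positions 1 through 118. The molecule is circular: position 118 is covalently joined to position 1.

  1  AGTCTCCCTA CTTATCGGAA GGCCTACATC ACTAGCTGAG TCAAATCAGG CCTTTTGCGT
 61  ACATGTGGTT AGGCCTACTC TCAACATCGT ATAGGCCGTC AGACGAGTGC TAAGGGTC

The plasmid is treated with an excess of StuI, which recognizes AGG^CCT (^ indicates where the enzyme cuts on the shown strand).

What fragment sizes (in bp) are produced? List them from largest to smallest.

67, 28, 23 bp

StuI sites (AGGCCT) start at positions 20, 48, 71.
StuI cuts after base 3 of each site, so after positions 22, 50, 73.
Circular molecule, 3 cuts → 3 fragments:
  23–50 → 28 bp
  51–73 → 23 bp
  74–118 then 1–22 → 45 + 22 = 67 bp
Sorted largest to smallest: 67, 28, 23 bp.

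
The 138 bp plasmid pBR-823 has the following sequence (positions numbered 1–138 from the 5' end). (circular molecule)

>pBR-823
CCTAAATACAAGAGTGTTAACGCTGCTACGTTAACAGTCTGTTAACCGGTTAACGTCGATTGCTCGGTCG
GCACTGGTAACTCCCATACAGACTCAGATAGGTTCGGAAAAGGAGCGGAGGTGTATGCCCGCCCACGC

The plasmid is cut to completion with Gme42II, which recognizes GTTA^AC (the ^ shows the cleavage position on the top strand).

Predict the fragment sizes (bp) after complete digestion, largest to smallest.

Gme42II sites (GTTAAC) start at positions 16, 30, 41, 49.
Gme42II cuts after base 4 of each site, so after positions 19, 33, 44, 52.
Circular molecule, 4 cuts → 4 fragments:
  20–33 → 14 bp
  34–44 → 11 bp
  45–52 → 8 bp
  53–138 then 1–19 → 86 + 19 = 105 bp
Sorted largest to smallest: 105, 14, 11, 8 bp.

105, 14, 11, 8 bp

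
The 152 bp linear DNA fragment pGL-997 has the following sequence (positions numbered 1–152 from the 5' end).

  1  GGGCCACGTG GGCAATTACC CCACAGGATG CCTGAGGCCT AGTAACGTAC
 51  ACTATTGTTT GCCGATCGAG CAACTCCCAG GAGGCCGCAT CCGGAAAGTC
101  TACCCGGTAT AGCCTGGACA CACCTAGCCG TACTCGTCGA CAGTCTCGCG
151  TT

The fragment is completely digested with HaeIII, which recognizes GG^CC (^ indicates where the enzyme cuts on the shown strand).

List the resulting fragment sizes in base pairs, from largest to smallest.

HaeIII sites (GGCC) start at positions 2, 36, 83.
HaeIII cuts after base 2 of each site, so after positions 3, 37, 84.
Linear molecule, 3 cuts → 4 fragments:
  1–3 → 3 bp
  4–37 → 34 bp
  38–84 → 47 bp
  85–152 → 68 bp
Sorted largest to smallest: 68, 47, 34, 3 bp.

68, 47, 34, 3 bp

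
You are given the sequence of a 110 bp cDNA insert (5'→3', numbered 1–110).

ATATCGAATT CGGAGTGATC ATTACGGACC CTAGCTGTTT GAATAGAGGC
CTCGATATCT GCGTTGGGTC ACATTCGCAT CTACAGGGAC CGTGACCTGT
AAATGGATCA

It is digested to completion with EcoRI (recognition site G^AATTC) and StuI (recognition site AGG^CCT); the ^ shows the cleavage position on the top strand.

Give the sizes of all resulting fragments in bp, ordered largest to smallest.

61, 43, 6 bp

The EcoRI site (GAATTC) starts at position 6.
EcoRI cuts after the first base of each site, so after position 6.
The StuI site (AGGCCT) starts at position 47.
StuI cuts after base 3 of each site, so after position 49.
Combined cut positions: 6, 49.
Linear molecule, 2 cuts → 3 fragments:
  1–6 → 6 bp
  7–49 → 43 bp
  50–110 → 61 bp
Sorted largest to smallest: 61, 43, 6 bp.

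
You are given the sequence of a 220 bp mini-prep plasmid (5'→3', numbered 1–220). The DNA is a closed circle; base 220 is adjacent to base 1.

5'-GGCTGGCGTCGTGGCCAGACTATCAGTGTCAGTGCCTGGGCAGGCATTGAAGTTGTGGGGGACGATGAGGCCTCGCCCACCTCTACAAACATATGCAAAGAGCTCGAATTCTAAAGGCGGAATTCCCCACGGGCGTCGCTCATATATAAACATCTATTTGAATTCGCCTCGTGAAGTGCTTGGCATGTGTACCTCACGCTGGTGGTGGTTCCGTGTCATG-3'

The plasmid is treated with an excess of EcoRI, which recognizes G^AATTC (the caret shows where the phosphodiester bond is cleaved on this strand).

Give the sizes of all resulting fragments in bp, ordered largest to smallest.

EcoRI sites (GAATTC) start at positions 106, 120, 160.
EcoRI cuts after the first base of each site, so after positions 106, 120, 160.
Circular molecule, 3 cuts → 3 fragments:
  107–120 → 14 bp
  121–160 → 40 bp
  161–220 then 1–106 → 60 + 106 = 166 bp
Sorted largest to smallest: 166, 40, 14 bp.

166, 40, 14 bp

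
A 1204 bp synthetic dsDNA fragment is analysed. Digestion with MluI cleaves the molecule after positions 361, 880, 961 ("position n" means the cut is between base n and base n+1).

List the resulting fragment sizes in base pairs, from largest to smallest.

Linear molecule, 3 cuts → 4 fragments:
  361 − 0 = 361 bp
  880 − 361 = 519 bp
  961 − 880 = 81 bp
  1204 − 961 = 243 bp
Sorted largest to smallest: 519, 361, 243, 81 bp.

519, 361, 243, 81 bp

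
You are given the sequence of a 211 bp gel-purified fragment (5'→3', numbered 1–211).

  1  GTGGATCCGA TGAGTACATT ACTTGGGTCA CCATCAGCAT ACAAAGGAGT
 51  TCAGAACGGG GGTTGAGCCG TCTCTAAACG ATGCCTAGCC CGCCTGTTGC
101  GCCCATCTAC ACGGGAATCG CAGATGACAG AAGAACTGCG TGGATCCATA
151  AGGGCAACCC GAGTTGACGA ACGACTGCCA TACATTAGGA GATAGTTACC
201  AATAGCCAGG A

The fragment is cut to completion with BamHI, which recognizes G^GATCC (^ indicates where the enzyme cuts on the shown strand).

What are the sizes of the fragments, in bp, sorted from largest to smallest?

BamHI sites (GGATCC) start at positions 3, 142.
BamHI cuts after the first base of each site, so after positions 3, 142.
Linear molecule, 2 cuts → 3 fragments:
  1–3 → 3 bp
  4–142 → 139 bp
  143–211 → 69 bp
Sorted largest to smallest: 139, 69, 3 bp.

139, 69, 3 bp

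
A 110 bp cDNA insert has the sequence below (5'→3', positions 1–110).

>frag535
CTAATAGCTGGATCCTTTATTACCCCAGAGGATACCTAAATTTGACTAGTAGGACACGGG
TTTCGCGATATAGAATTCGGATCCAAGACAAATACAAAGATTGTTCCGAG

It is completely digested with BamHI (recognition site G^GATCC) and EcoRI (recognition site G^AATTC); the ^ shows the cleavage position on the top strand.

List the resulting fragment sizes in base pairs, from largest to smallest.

BamHI sites (GGATCC) start at positions 10, 79.
BamHI cuts after the first base of each site, so after positions 10, 79.
The EcoRI site (GAATTC) starts at position 73.
EcoRI cuts after the first base of each site, so after position 73.
Combined cut positions: 10, 73, 79.
Linear molecule, 3 cuts → 4 fragments:
  1–10 → 10 bp
  11–73 → 63 bp
  74–79 → 6 bp
  80–110 → 31 bp
Sorted largest to smallest: 63, 31, 10, 6 bp.

63, 31, 10, 6 bp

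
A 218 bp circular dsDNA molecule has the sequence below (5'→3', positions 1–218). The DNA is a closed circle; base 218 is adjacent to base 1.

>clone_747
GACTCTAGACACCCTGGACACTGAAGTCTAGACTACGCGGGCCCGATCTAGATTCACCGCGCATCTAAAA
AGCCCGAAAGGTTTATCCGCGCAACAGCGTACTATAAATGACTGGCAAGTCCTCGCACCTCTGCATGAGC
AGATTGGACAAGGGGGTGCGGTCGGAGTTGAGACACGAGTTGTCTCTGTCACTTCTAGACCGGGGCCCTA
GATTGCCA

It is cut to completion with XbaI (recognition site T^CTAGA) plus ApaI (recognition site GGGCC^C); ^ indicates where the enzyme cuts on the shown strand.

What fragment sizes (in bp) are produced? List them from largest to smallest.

147, 23, 16, 15, 13, 4 bp

XbaI sites (TCTAGA) start at positions 4, 27, 47, 194.
XbaI cuts after the first base of each site, so after positions 4, 27, 47, 194.
ApaI sites (GGGCCC) start at positions 39, 203.
ApaI cuts after base 5 of each site (before the last base), so after positions 43, 207.
Combined cut positions: 4, 27, 43, 47, 194, 207.
Circular molecule, 6 cuts → 6 fragments:
  5–27 → 23 bp
  28–43 → 16 bp
  44–47 → 4 bp
  48–194 → 147 bp
  195–207 → 13 bp
  208–218 then 1–4 → 11 + 4 = 15 bp
Sorted largest to smallest: 147, 23, 16, 15, 13, 4 bp.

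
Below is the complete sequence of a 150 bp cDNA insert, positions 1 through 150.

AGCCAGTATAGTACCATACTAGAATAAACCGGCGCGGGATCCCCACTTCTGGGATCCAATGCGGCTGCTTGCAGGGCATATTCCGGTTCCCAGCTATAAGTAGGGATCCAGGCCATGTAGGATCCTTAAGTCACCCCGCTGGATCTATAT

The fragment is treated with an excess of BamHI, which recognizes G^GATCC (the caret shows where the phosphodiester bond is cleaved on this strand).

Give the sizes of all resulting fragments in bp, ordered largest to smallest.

52, 37, 30, 16, 15 bp

BamHI sites (GGATCC) start at positions 37, 52, 104, 120.
BamHI cuts after the first base of each site, so after positions 37, 52, 104, 120.
Linear molecule, 4 cuts → 5 fragments:
  1–37 → 37 bp
  38–52 → 15 bp
  53–104 → 52 bp
  105–120 → 16 bp
  121–150 → 30 bp
Sorted largest to smallest: 52, 37, 30, 16, 15 bp.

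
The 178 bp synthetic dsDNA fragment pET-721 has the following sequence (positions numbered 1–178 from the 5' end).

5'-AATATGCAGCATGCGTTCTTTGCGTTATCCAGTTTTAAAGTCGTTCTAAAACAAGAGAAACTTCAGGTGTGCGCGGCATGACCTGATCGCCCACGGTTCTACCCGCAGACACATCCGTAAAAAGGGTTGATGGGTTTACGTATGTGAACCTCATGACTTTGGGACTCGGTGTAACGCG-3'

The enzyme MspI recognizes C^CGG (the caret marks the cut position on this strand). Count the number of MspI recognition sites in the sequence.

No occurrence of CCGG is present in the sequence.
MspI does not cut: 0 sites.

0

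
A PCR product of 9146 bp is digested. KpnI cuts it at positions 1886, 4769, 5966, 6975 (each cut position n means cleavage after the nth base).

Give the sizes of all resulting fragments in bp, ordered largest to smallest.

Linear molecule, 4 cuts → 5 fragments:
  1886 − 0 = 1886 bp
  4769 − 1886 = 2883 bp
  5966 − 4769 = 1197 bp
  6975 − 5966 = 1009 bp
  9146 − 6975 = 2171 bp
Sorted largest to smallest: 2883, 2171, 1886, 1197, 1009 bp.

2883, 2171, 1886, 1197, 1009 bp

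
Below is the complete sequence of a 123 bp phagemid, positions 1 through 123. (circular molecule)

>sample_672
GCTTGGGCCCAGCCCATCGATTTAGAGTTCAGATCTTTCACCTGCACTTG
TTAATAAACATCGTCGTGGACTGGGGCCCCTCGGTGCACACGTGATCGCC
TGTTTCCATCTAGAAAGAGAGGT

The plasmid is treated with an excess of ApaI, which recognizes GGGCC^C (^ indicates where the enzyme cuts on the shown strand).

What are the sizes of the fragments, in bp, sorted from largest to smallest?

69, 54 bp

ApaI sites (GGGCCC) start at positions 5, 74.
ApaI cuts after base 5 of each site (before the last base), so after positions 9, 78.
Circular molecule, 2 cuts → 2 fragments:
  10–78 → 69 bp
  79–123 then 1–9 → 45 + 9 = 54 bp
Sorted largest to smallest: 69, 54 bp.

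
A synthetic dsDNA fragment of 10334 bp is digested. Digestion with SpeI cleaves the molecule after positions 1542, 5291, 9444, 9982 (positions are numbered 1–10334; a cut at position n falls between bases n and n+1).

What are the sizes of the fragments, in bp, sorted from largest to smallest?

4153, 3749, 1542, 538, 352 bp

Linear molecule, 4 cuts → 5 fragments:
  1542 − 0 = 1542 bp
  5291 − 1542 = 3749 bp
  9444 − 5291 = 4153 bp
  9982 − 9444 = 538 bp
  10334 − 9982 = 352 bp
Sorted largest to smallest: 4153, 3749, 1542, 538, 352 bp.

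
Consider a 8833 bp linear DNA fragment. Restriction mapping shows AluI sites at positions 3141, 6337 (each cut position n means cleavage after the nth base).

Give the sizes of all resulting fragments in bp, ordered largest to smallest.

3196, 3141, 2496 bp

Linear molecule, 2 cuts → 3 fragments:
  3141 − 0 = 3141 bp
  6337 − 3141 = 3196 bp
  8833 − 6337 = 2496 bp
Sorted largest to smallest: 3196, 3141, 2496 bp.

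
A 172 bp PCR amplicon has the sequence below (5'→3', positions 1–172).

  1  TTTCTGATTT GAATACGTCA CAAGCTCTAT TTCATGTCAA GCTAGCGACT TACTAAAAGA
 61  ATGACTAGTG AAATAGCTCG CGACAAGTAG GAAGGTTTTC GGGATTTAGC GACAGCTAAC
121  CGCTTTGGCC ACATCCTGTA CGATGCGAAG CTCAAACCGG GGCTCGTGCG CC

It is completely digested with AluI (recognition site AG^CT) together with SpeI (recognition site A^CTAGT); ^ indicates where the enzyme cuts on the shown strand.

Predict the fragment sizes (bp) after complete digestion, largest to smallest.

39, 35, 24, 23, 22, 17, 12 bp

AluI sites (AGCT) start at positions 23, 40, 75, 114, 149.
AluI cuts after base 2 of each site, so after positions 24, 41, 76, 115, 150.
The SpeI site (ACTAGT) starts at position 64.
SpeI cuts after the first base of each site, so after position 64.
Combined cut positions: 24, 41, 64, 76, 115, 150.
Linear molecule, 6 cuts → 7 fragments:
  1–24 → 24 bp
  25–41 → 17 bp
  42–64 → 23 bp
  65–76 → 12 bp
  77–115 → 39 bp
  116–150 → 35 bp
  151–172 → 22 bp
Sorted largest to smallest: 39, 35, 24, 23, 22, 17, 12 bp.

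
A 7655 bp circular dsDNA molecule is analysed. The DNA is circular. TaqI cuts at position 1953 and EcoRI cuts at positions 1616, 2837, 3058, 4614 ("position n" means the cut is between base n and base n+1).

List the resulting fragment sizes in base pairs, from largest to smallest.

Combined cut positions (sorted): 1616, 1953, 2837, 3058, 4614.
Circular molecule, 5 cuts → 5 fragments:
  1953 − 1616 = 337 bp
  2837 − 1953 = 884 bp
  3058 − 2837 = 221 bp
  4614 − 3058 = 1556 bp
  wrap: 7655 − 4614 + 1616 = 4657 bp
Sorted largest to smallest: 4657, 1556, 884, 337, 221 bp.

4657, 1556, 884, 337, 221 bp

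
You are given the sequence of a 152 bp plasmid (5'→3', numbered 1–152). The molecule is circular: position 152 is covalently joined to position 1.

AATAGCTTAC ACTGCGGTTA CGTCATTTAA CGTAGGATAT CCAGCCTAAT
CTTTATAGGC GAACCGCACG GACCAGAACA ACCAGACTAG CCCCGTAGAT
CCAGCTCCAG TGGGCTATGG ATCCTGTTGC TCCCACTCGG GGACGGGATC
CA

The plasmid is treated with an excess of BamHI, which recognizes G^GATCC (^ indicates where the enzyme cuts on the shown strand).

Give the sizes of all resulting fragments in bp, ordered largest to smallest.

125, 27 bp

BamHI sites (GGATCC) start at positions 119, 146.
BamHI cuts after the first base of each site, so after positions 119, 146.
Circular molecule, 2 cuts → 2 fragments:
  120–146 → 27 bp
  147–152 then 1–119 → 6 + 119 = 125 bp
Sorted largest to smallest: 125, 27 bp.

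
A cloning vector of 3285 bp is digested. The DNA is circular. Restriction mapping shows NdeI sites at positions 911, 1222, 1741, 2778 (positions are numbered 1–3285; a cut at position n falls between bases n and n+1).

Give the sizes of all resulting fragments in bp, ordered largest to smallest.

1418, 1037, 519, 311 bp

Circular molecule, 4 cuts → 4 fragments:
  1222 − 911 = 311 bp
  1741 − 1222 = 519 bp
  2778 − 1741 = 1037 bp
  wrap: 3285 − 2778 + 911 = 1418 bp
Sorted largest to smallest: 1418, 1037, 519, 311 bp.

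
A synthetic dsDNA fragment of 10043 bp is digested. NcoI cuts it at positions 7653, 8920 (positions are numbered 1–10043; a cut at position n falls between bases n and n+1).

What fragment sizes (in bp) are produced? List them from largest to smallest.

Linear molecule, 2 cuts → 3 fragments:
  7653 − 0 = 7653 bp
  8920 − 7653 = 1267 bp
  10043 − 8920 = 1123 bp
Sorted largest to smallest: 7653, 1267, 1123 bp.

7653, 1267, 1123 bp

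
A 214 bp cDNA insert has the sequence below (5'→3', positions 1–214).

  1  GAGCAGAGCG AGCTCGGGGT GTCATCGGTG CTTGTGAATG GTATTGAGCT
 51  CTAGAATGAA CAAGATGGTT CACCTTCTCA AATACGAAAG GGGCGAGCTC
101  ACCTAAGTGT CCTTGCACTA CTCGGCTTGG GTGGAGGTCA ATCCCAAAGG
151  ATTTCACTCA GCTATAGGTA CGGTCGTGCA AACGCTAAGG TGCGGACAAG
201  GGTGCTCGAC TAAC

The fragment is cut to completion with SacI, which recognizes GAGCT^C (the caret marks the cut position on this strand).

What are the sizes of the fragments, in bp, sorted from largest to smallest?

115, 49, 36, 14 bp

SacI sites (GAGCTC) start at positions 10, 46, 95.
SacI cuts after base 5 of each site (before the last base), so after positions 14, 50, 99.
Linear molecule, 3 cuts → 4 fragments:
  1–14 → 14 bp
  15–50 → 36 bp
  51–99 → 49 bp
  100–214 → 115 bp
Sorted largest to smallest: 115, 49, 36, 14 bp.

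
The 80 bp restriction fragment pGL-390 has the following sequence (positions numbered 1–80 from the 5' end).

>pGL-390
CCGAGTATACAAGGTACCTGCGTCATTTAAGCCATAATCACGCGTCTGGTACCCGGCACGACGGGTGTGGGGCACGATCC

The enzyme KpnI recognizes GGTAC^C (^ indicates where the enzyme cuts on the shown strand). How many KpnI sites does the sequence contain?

GGTACC occurs starting at positions 13, 48.
KpnI cuts at 2 sites.

2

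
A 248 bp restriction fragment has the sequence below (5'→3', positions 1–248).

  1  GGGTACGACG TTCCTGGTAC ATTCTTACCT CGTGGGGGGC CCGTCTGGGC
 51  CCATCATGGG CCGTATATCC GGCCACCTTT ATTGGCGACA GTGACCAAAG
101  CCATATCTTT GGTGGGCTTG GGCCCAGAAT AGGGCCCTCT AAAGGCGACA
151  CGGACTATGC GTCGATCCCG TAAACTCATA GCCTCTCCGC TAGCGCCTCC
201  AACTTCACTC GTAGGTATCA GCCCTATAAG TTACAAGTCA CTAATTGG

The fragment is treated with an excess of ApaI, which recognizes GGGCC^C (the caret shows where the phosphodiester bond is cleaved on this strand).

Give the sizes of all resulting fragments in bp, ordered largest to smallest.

112, 73, 41, 12, 10 bp

ApaI sites (GGGCCC) start at positions 37, 47, 120, 132.
ApaI cuts after base 5 of each site (before the last base), so after positions 41, 51, 124, 136.
Linear molecule, 4 cuts → 5 fragments:
  1–41 → 41 bp
  42–51 → 10 bp
  52–124 → 73 bp
  125–136 → 12 bp
  137–248 → 112 bp
Sorted largest to smallest: 112, 73, 41, 12, 10 bp.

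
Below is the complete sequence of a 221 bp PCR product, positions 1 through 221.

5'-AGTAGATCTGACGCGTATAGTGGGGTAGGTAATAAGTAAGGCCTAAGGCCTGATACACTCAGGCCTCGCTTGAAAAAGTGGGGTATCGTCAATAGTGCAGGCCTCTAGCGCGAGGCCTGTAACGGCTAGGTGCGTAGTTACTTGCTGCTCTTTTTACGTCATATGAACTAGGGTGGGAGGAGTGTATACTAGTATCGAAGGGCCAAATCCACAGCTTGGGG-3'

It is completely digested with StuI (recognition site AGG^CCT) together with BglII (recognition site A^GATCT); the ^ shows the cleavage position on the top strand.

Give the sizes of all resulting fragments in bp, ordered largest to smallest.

106, 38, 37, 15, 14, 7, 4 bp

StuI sites (AGGCCT) start at positions 39, 46, 61, 99, 113.
StuI cuts after base 3 of each site, so after positions 41, 48, 63, 101, 115.
The BglII site (AGATCT) starts at position 4.
BglII cuts after the first base of each site, so after position 4.
Combined cut positions: 4, 41, 48, 63, 101, 115.
Linear molecule, 6 cuts → 7 fragments:
  1–4 → 4 bp
  5–41 → 37 bp
  42–48 → 7 bp
  49–63 → 15 bp
  64–101 → 38 bp
  102–115 → 14 bp
  116–221 → 106 bp
Sorted largest to smallest: 106, 38, 37, 15, 14, 7, 4 bp.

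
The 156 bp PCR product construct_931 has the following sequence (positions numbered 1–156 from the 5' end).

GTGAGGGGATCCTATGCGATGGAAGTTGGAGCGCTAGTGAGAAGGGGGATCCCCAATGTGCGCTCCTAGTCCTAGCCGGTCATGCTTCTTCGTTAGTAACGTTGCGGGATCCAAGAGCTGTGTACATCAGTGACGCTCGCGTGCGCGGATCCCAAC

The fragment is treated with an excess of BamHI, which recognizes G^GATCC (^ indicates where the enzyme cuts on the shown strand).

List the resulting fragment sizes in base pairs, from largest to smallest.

60, 40, 40, 9, 7 bp

BamHI sites (GGATCC) start at positions 7, 47, 107, 147.
BamHI cuts after the first base of each site, so after positions 7, 47, 107, 147.
Linear molecule, 4 cuts → 5 fragments:
  1–7 → 7 bp
  8–47 → 40 bp
  48–107 → 60 bp
  108–147 → 40 bp
  148–156 → 9 bp
Sorted largest to smallest: 60, 40, 40, 9, 7 bp.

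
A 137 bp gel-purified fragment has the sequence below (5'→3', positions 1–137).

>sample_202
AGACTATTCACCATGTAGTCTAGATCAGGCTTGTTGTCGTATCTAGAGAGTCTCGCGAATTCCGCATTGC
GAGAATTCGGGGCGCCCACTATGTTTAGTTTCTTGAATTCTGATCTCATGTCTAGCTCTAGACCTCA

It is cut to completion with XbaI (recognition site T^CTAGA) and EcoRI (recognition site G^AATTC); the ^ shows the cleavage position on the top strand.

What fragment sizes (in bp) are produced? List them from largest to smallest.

32, 23, 22, 19, 16, 15, 10 bp

XbaI sites (TCTAGA) start at positions 19, 42, 127.
XbaI cuts after the first base of each site, so after positions 19, 42, 127.
EcoRI sites (GAATTC) start at positions 57, 73, 105.
EcoRI cuts after the first base of each site, so after positions 57, 73, 105.
Combined cut positions: 19, 42, 57, 73, 105, 127.
Linear molecule, 6 cuts → 7 fragments:
  1–19 → 19 bp
  20–42 → 23 bp
  43–57 → 15 bp
  58–73 → 16 bp
  74–105 → 32 bp
  106–127 → 22 bp
  128–137 → 10 bp
Sorted largest to smallest: 32, 23, 22, 19, 16, 15, 10 bp.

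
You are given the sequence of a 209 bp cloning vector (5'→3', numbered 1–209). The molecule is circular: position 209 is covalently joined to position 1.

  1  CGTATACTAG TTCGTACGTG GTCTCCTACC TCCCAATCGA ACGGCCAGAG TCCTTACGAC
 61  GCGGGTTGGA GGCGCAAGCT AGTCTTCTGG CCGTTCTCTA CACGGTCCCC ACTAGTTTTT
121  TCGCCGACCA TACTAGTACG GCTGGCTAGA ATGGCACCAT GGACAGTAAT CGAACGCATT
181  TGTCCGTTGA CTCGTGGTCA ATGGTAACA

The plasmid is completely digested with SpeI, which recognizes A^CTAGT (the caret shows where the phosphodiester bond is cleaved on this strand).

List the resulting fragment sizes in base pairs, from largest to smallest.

SpeI sites (ACTAGT) start at positions 6, 111, 132.
SpeI cuts after the first base of each site, so after positions 6, 111, 132.
Circular molecule, 3 cuts → 3 fragments:
  7–111 → 105 bp
  112–132 → 21 bp
  133–209 then 1–6 → 77 + 6 = 83 bp
Sorted largest to smallest: 105, 83, 21 bp.

105, 83, 21 bp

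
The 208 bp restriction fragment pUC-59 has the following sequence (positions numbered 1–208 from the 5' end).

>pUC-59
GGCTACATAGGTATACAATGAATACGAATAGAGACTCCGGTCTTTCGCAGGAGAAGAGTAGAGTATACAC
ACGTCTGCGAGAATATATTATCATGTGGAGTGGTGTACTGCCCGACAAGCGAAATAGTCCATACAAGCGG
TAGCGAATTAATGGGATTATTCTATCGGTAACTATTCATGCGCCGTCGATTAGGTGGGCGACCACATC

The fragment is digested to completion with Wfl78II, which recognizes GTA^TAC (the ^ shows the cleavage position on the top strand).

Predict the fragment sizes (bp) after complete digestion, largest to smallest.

143, 52, 13 bp

Wfl78II sites (GTATAC) start at positions 11, 63.
Wfl78II cuts after base 3 of each site, so after positions 13, 65.
Linear molecule, 2 cuts → 3 fragments:
  1–13 → 13 bp
  14–65 → 52 bp
  66–208 → 143 bp
Sorted largest to smallest: 143, 52, 13 bp.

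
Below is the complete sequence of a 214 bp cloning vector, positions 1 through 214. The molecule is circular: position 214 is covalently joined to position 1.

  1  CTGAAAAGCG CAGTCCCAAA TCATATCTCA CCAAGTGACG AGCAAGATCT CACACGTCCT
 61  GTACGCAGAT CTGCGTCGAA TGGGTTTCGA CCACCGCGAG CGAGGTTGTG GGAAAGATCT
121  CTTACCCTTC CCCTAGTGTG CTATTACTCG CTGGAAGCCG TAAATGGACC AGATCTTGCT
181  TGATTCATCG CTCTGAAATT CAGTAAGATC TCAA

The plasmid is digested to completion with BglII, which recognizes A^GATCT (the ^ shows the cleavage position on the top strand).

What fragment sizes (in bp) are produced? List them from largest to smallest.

56, 53, 48, 35, 22 bp

BglII sites (AGATCT) start at positions 45, 67, 115, 171, 206.
BglII cuts after the first base of each site, so after positions 45, 67, 115, 171, 206.
Circular molecule, 5 cuts → 5 fragments:
  46–67 → 22 bp
  68–115 → 48 bp
  116–171 → 56 bp
  172–206 → 35 bp
  207–214 then 1–45 → 8 + 45 = 53 bp
Sorted largest to smallest: 56, 53, 48, 35, 22 bp.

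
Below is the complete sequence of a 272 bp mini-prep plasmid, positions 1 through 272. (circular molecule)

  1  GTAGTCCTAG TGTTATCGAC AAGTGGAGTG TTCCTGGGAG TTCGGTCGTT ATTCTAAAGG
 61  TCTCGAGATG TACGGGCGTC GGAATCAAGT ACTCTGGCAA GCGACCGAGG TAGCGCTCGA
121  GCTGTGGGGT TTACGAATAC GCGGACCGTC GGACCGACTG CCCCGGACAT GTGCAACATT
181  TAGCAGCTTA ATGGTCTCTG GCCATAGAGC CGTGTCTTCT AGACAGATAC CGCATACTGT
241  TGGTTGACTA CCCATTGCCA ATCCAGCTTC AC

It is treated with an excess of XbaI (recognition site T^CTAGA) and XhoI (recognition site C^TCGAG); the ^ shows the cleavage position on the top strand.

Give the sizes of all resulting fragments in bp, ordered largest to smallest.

The XbaI site (TCTAGA) starts at position 218.
XbaI cuts after the first base of each site, so after position 218.
XhoI sites (CTCGAG) start at positions 62, 116.
XhoI cuts after the first base of each site, so after positions 62, 116.
Combined cut positions: 62, 116, 218.
Circular molecule, 3 cuts → 3 fragments:
  63–116 → 54 bp
  117–218 → 102 bp
  219–272 then 1–62 → 54 + 62 = 116 bp
Sorted largest to smallest: 116, 102, 54 bp.

116, 102, 54 bp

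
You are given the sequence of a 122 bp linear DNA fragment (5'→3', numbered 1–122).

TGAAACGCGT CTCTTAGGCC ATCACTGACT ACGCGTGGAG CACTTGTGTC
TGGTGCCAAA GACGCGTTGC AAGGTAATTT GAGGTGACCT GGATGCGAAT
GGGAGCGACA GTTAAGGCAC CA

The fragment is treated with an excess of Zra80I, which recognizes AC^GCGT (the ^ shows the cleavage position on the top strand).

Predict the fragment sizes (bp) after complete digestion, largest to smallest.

59, 31, 26, 6 bp

Zra80I sites (ACGCGT) start at positions 5, 31, 62.
Zra80I cuts after base 2 of each site, so after positions 6, 32, 63.
Linear molecule, 3 cuts → 4 fragments:
  1–6 → 6 bp
  7–32 → 26 bp
  33–63 → 31 bp
  64–122 → 59 bp
Sorted largest to smallest: 59, 31, 26, 6 bp.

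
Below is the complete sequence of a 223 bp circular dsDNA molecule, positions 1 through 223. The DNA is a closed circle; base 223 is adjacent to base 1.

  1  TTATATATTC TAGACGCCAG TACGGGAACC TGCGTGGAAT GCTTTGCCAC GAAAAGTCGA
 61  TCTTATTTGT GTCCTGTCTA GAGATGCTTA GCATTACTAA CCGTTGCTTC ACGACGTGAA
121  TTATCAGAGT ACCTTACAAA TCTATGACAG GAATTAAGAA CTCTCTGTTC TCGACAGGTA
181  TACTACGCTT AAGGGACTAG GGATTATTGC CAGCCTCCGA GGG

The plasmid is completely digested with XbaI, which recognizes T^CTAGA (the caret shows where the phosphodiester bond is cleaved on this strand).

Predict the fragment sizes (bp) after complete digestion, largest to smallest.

XbaI sites (TCTAGA) start at positions 9, 77.
XbaI cuts after the first base of each site, so after positions 9, 77.
Circular molecule, 2 cuts → 2 fragments:
  10–77 → 68 bp
  78–223 then 1–9 → 146 + 9 = 155 bp
Sorted largest to smallest: 155, 68 bp.

155, 68 bp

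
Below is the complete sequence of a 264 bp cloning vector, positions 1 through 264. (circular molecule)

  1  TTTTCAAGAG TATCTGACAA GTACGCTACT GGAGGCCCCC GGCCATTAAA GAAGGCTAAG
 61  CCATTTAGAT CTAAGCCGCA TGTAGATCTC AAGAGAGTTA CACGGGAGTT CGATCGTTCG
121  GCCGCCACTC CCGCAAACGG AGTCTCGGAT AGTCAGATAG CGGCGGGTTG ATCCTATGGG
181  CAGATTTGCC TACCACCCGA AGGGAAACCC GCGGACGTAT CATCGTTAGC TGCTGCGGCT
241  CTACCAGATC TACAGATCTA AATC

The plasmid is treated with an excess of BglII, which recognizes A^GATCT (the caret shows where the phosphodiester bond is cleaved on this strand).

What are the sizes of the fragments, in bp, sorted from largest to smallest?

BglII sites (AGATCT) start at positions 67, 84, 246, 254.
BglII cuts after the first base of each site, so after positions 67, 84, 246, 254.
Circular molecule, 4 cuts → 4 fragments:
  68–84 → 17 bp
  85–246 → 162 bp
  247–254 → 8 bp
  255–264 then 1–67 → 10 + 67 = 77 bp
Sorted largest to smallest: 162, 77, 17, 8 bp.

162, 77, 17, 8 bp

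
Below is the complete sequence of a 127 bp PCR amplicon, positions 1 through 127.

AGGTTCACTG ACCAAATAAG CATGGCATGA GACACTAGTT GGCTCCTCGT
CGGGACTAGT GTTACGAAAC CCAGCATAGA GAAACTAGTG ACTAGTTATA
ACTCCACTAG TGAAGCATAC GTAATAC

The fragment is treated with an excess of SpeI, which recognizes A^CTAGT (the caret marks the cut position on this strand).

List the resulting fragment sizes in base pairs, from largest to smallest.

SpeI sites (ACTAGT) start at positions 34, 55, 84, 91, 106.
SpeI cuts after the first base of each site, so after positions 34, 55, 84, 91, 106.
Linear molecule, 5 cuts → 6 fragments:
  1–34 → 34 bp
  35–55 → 21 bp
  56–84 → 29 bp
  85–91 → 7 bp
  92–106 → 15 bp
  107–127 → 21 bp
Sorted largest to smallest: 34, 29, 21, 21, 15, 7 bp.

34, 29, 21, 21, 15, 7 bp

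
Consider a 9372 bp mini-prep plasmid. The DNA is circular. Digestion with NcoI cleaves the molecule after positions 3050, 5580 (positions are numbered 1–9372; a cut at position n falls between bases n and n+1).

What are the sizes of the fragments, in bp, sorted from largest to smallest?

6842, 2530 bp

Circular molecule, 2 cuts → 2 fragments:
  5580 − 3050 = 2530 bp
  wrap: 9372 − 5580 + 3050 = 6842 bp
Sorted largest to smallest: 6842, 2530 bp.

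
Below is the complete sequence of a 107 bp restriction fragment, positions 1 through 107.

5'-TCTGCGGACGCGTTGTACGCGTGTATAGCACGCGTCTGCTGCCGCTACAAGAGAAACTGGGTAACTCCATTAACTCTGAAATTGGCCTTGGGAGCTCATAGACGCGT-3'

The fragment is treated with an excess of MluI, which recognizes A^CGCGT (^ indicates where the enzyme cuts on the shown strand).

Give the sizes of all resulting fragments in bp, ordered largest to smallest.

72, 13, 9, 8, 5 bp

MluI sites (ACGCGT) start at positions 8, 17, 30, 102.
MluI cuts after the first base of each site, so after positions 8, 17, 30, 102.
Linear molecule, 4 cuts → 5 fragments:
  1–8 → 8 bp
  9–17 → 9 bp
  18–30 → 13 bp
  31–102 → 72 bp
  103–107 → 5 bp
Sorted largest to smallest: 72, 13, 9, 8, 5 bp.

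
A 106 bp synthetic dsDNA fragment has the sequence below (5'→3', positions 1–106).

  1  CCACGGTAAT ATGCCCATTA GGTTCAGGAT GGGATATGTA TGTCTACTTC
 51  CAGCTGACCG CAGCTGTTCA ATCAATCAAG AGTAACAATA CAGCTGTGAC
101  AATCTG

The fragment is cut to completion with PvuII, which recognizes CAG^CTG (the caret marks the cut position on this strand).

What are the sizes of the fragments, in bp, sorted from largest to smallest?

53, 30, 13, 10 bp

PvuII sites (CAGCTG) start at positions 51, 61, 91.
PvuII cuts after base 3 of each site, so after positions 53, 63, 93.
Linear molecule, 3 cuts → 4 fragments:
  1–53 → 53 bp
  54–63 → 10 bp
  64–93 → 30 bp
  94–106 → 13 bp
Sorted largest to smallest: 53, 30, 13, 10 bp.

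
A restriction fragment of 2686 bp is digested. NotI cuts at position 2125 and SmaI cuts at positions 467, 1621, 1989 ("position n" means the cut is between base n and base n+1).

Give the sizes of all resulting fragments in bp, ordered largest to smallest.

1154, 561, 467, 368, 136 bp

Combined cut positions (sorted): 467, 1621, 1989, 2125.
Linear molecule, 4 cuts → 5 fragments:
  467 − 0 = 467 bp
  1621 − 467 = 1154 bp
  1989 − 1621 = 368 bp
  2125 − 1989 = 136 bp
  2686 − 2125 = 561 bp
Sorted largest to smallest: 1154, 561, 467, 368, 136 bp.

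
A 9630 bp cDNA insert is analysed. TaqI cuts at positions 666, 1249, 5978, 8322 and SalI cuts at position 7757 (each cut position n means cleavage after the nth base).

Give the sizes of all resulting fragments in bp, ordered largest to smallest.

Combined cut positions (sorted): 666, 1249, 5978, 7757, 8322.
Linear molecule, 5 cuts → 6 fragments:
  666 − 0 = 666 bp
  1249 − 666 = 583 bp
  5978 − 1249 = 4729 bp
  7757 − 5978 = 1779 bp
  8322 − 7757 = 565 bp
  9630 − 8322 = 1308 bp
Sorted largest to smallest: 4729, 1779, 1308, 666, 583, 565 bp.

4729, 1779, 1308, 666, 583, 565 bp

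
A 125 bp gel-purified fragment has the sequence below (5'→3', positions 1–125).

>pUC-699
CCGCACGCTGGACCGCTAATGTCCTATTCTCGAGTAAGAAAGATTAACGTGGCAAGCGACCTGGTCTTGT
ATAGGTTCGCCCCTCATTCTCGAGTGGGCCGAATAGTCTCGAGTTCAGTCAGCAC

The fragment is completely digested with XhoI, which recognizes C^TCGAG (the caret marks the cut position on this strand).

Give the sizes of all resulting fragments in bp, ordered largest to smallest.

60, 29, 19, 17 bp

XhoI sites (CTCGAG) start at positions 29, 89, 108.
XhoI cuts after the first base of each site, so after positions 29, 89, 108.
Linear molecule, 3 cuts → 4 fragments:
  1–29 → 29 bp
  30–89 → 60 bp
  90–108 → 19 bp
  109–125 → 17 bp
Sorted largest to smallest: 60, 29, 19, 17 bp.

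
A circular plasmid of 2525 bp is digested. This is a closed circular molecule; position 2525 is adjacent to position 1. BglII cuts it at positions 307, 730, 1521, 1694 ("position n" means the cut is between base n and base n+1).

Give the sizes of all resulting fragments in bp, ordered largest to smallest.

1138, 791, 423, 173 bp

Circular molecule, 4 cuts → 4 fragments:
  730 − 307 = 423 bp
  1521 − 730 = 791 bp
  1694 − 1521 = 173 bp
  wrap: 2525 − 1694 + 307 = 1138 bp
Sorted largest to smallest: 1138, 791, 423, 173 bp.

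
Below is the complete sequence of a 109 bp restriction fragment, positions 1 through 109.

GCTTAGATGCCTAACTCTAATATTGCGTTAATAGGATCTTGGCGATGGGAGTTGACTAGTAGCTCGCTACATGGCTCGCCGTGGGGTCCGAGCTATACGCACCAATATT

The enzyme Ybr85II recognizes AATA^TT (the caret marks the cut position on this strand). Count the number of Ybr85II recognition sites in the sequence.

2

AATATT occurs starting at positions 19, 104.
Ybr85II cuts at 2 sites.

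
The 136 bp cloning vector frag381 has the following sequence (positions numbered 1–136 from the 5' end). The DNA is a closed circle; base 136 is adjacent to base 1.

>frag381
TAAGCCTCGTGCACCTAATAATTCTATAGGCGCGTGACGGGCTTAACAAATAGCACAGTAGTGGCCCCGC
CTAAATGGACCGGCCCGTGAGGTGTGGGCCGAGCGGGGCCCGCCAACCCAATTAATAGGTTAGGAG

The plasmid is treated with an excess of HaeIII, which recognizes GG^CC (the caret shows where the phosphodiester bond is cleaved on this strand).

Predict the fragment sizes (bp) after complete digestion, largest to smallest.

HaeIII sites (GGCC) start at positions 63, 82, 97, 107.
HaeIII cuts after base 2 of each site, so after positions 64, 83, 98, 108.
Circular molecule, 4 cuts → 4 fragments:
  65–83 → 19 bp
  84–98 → 15 bp
  99–108 → 10 bp
  109–136 then 1–64 → 28 + 64 = 92 bp
Sorted largest to smallest: 92, 19, 15, 10 bp.

92, 19, 15, 10 bp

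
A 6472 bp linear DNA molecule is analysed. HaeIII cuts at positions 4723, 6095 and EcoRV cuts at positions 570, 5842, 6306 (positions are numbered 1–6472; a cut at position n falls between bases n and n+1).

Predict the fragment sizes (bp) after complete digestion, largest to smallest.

Combined cut positions (sorted): 570, 4723, 5842, 6095, 6306.
Linear molecule, 5 cuts → 6 fragments:
  570 − 0 = 570 bp
  4723 − 570 = 4153 bp
  5842 − 4723 = 1119 bp
  6095 − 5842 = 253 bp
  6306 − 6095 = 211 bp
  6472 − 6306 = 166 bp
Sorted largest to smallest: 4153, 1119, 570, 253, 211, 166 bp.

4153, 1119, 570, 253, 211, 166 bp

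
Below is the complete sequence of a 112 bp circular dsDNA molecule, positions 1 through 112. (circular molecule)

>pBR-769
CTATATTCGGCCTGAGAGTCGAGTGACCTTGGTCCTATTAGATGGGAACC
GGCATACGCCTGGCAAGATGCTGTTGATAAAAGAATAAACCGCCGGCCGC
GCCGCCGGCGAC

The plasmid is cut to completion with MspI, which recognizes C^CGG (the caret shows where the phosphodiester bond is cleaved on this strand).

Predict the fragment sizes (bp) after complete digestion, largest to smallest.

56, 44, 12 bp

MspI sites (CCGG) start at positions 49, 93, 105.
MspI cuts after the first base of each site, so after positions 49, 93, 105.
Circular molecule, 3 cuts → 3 fragments:
  50–93 → 44 bp
  94–105 → 12 bp
  106–112 then 1–49 → 7 + 49 = 56 bp
Sorted largest to smallest: 56, 44, 12 bp.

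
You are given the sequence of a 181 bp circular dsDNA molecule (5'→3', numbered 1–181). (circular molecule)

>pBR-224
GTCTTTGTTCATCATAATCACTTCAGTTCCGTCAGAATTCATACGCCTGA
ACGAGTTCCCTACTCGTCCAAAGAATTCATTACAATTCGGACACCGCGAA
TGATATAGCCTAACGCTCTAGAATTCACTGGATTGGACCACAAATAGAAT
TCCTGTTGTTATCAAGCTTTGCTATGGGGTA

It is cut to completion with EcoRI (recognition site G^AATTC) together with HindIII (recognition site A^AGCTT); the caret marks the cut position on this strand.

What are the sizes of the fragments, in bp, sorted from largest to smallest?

EcoRI sites (GAATTC) start at positions 35, 73, 121, 147.
EcoRI cuts after the first base of each site, so after positions 35, 73, 121, 147.
The HindIII site (AAGCTT) starts at position 164.
HindIII cuts after the first base of each site, so after position 164.
Combined cut positions: 35, 73, 121, 147, 164.
Circular molecule, 5 cuts → 5 fragments:
  36–73 → 38 bp
  74–121 → 48 bp
  122–147 → 26 bp
  148–164 → 17 bp
  165–181 then 1–35 → 17 + 35 = 52 bp
Sorted largest to smallest: 52, 48, 38, 26, 17 bp.

52, 48, 38, 26, 17 bp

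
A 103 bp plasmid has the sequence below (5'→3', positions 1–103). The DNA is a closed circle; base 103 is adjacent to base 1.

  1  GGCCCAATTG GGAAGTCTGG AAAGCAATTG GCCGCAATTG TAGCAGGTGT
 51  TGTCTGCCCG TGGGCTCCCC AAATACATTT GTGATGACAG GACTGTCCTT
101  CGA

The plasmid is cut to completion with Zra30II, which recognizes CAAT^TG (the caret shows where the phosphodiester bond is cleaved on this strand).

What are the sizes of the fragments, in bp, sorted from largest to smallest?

Zra30II sites (CAATTG) start at positions 5, 25, 35.
Zra30II cuts after base 4 of each site, so after positions 8, 28, 38.
Circular molecule, 3 cuts → 3 fragments:
  9–28 → 20 bp
  29–38 → 10 bp
  39–103 then 1–8 → 65 + 8 = 73 bp
Sorted largest to smallest: 73, 20, 10 bp.

73, 20, 10 bp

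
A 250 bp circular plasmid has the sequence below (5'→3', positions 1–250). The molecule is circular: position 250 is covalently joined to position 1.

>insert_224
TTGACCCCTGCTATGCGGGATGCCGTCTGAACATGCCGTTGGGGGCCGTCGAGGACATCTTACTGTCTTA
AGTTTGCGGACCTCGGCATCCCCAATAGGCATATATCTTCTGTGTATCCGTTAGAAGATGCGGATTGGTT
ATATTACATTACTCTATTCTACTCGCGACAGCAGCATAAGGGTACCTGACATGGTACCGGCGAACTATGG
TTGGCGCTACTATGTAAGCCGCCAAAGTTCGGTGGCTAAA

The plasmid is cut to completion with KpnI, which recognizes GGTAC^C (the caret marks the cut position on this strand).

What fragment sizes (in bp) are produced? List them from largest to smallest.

238, 12 bp

KpnI sites (GGTACC) start at positions 181, 193.
KpnI cuts after base 5 of each site (before the last base), so after positions 185, 197.
Circular molecule, 2 cuts → 2 fragments:
  186–197 → 12 bp
  198–250 then 1–185 → 53 + 185 = 238 bp
Sorted largest to smallest: 238, 12 bp.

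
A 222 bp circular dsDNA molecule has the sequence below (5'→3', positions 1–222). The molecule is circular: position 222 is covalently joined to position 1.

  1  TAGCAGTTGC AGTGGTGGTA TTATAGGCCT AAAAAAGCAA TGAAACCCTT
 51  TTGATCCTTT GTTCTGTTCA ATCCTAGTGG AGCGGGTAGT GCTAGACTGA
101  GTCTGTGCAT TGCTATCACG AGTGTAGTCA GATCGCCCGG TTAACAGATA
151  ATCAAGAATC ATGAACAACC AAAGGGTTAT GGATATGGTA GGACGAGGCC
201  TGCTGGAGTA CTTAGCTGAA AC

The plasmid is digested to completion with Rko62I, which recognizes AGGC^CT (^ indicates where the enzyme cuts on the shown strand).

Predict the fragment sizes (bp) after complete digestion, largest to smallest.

171, 51 bp

Rko62I sites (AGGCCT) start at positions 25, 196.
Rko62I cuts after base 4 of each site, so after positions 28, 199.
Circular molecule, 2 cuts → 2 fragments:
  29–199 → 171 bp
  200–222 then 1–28 → 23 + 28 = 51 bp
Sorted largest to smallest: 171, 51 bp.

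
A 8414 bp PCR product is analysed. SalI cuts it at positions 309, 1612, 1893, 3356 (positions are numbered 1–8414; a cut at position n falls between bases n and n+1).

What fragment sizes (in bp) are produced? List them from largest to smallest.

Linear molecule, 4 cuts → 5 fragments:
  309 − 0 = 309 bp
  1612 − 309 = 1303 bp
  1893 − 1612 = 281 bp
  3356 − 1893 = 1463 bp
  8414 − 3356 = 5058 bp
Sorted largest to smallest: 5058, 1463, 1303, 309, 281 bp.

5058, 1463, 1303, 309, 281 bp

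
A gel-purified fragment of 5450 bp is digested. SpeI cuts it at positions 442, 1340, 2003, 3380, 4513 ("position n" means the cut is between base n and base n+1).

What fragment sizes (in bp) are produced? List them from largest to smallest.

1377, 1133, 937, 898, 663, 442 bp

Linear molecule, 5 cuts → 6 fragments:
  442 − 0 = 442 bp
  1340 − 442 = 898 bp
  2003 − 1340 = 663 bp
  3380 − 2003 = 1377 bp
  4513 − 3380 = 1133 bp
  5450 − 4513 = 937 bp
Sorted largest to smallest: 1377, 1133, 937, 898, 663, 442 bp.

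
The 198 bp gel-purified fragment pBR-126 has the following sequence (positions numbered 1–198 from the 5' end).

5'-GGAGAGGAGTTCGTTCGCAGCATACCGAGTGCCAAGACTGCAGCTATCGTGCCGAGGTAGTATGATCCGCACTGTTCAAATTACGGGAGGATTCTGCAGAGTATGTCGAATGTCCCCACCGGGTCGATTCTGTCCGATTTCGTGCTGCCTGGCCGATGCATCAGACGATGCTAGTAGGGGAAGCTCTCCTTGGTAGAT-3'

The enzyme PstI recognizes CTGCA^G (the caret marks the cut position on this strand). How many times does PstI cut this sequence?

CTGCAG occurs starting at positions 38, 94.
PstI cuts at 2 sites.

2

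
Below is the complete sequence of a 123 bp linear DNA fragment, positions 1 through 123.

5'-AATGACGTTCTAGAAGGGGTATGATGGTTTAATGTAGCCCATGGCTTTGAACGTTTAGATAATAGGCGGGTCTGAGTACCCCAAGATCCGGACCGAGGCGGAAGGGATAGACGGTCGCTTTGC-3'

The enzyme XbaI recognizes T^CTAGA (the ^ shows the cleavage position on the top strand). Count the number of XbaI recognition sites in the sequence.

TCTAGA occurs starting at position 9.
XbaI cuts at 1 site.

1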